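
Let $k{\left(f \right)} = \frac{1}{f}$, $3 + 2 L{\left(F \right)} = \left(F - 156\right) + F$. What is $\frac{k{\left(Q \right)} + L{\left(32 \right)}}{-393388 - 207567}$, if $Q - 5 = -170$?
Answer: $\frac{15677}{198315150} \approx 7.9051 \cdot 10^{-5}$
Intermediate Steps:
$Q = -165$ ($Q = 5 - 170 = -165$)
$L{\left(F \right)} = - \frac{159}{2} + F$ ($L{\left(F \right)} = - \frac{3}{2} + \frac{\left(F - 156\right) + F}{2} = - \frac{3}{2} + \frac{\left(-156 + F\right) + F}{2} = - \frac{3}{2} + \frac{-156 + 2 F}{2} = - \frac{3}{2} + \left(-78 + F\right) = - \frac{159}{2} + F$)
$\frac{k{\left(Q \right)} + L{\left(32 \right)}}{-393388 - 207567} = \frac{\frac{1}{-165} + \left(- \frac{159}{2} + 32\right)}{-393388 - 207567} = \frac{- \frac{1}{165} - \frac{95}{2}}{-600955} = \left(- \frac{15677}{330}\right) \left(- \frac{1}{600955}\right) = \frac{15677}{198315150}$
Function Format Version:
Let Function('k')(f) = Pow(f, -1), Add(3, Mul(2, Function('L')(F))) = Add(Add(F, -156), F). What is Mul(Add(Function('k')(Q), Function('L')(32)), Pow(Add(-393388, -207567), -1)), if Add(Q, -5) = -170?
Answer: Rational(15677, 198315150) ≈ 7.9051e-5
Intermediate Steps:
Q = -165 (Q = Add(5, -170) = -165)
Function('L')(F) = Add(Rational(-159, 2), F) (Function('L')(F) = Add(Rational(-3, 2), Mul(Rational(1, 2), Add(Add(F, -156), F))) = Add(Rational(-3, 2), Mul(Rational(1, 2), Add(Add(-156, F), F))) = Add(Rational(-3, 2), Mul(Rational(1, 2), Add(-156, Mul(2, F)))) = Add(Rational(-3, 2), Add(-78, F)) = Add(Rational(-159, 2), F))
Mul(Add(Function('k')(Q), Function('L')(32)), Pow(Add(-393388, -207567), -1)) = Mul(Add(Pow(-165, -1), Add(Rational(-159, 2), 32)), Pow(Add(-393388, -207567), -1)) = Mul(Add(Rational(-1, 165), Rational(-95, 2)), Pow(-600955, -1)) = Mul(Rational(-15677, 330), Rational(-1, 600955)) = Rational(15677, 198315150)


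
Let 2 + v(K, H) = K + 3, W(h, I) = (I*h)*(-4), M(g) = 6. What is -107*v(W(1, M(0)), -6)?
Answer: 2461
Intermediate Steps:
W(h, I) = -4*I*h
v(K, H) = 1 + K (v(K, H) = -2 + (K + 3) = -2 + (3 + K) = 1 + K)
-107*v(W(1, M(0)), -6) = -107*(1 - 4*6*1) = -107*(1 - 24) = -107*(-23) = 2461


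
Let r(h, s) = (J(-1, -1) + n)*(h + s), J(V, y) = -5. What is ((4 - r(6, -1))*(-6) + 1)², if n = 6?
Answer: 49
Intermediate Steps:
r(h, s) = h + s (r(h, s) = (-5 + 6)*(h + s) = 1*(h + s) = h + s)
((4 - r(6, -1))*(-6) + 1)² = ((4 - (6 - 1))*(-6) + 1)² = ((4 - 1*5)*(-6) + 1)² = ((4 - 5)*(-6) + 1)² = (-1*(-6) + 1)² = (6 + 1)² = 7² = 49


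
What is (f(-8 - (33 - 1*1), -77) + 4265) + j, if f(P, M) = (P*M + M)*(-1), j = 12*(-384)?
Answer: -3346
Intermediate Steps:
j = -4608
f(P, M) = -M - M*P (f(P, M) = (M*P + M)*(-1) = (M + M*P)*(-1) = -M - M*P)
(f(-8 - (33 - 1*1), -77) + 4265) + j = (-1*(-77)*(1 + (-8 - (33 - 1*1))) + 4265) - 4608 = (-1*(-77)*(1 + (-8 - (33 - 1))) + 4265) - 4608 = (-1*(-77)*(1 + (-8 - 1*32)) + 4265) - 4608 = (-1*(-77)*(1 + (-8 - 32)) + 4265) - 4608 = (-1*(-77)*(1 - 40) + 4265) - 4608 = (-1*(-77)*(-39) + 4265) - 4608 = (-3003 + 4265) - 4608 = 1262 - 4608 = -3346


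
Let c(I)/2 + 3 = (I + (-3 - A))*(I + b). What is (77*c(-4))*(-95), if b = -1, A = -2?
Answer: -321860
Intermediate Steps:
c(I) = -6 + 2*(-1 + I)² (c(I) = -6 + 2*((I + (-3 - 1*(-2)))*(I - 1)) = -6 + 2*((I + (-3 + 2))*(-1 + I)) = -6 + 2*((I - 1)*(-1 + I)) = -6 + 2*((-1 + I)*(-1 + I)) = -6 + 2*(-1 + I)²)
(77*c(-4))*(-95) = (77*(-4 - 4*(-4) + 2*(-4)²))*(-95) = (77*(-4 + 16 + 2*16))*(-95) = (77*(-4 + 16 + 32))*(-95) = (77*44)*(-95) = 3388*(-95) = -321860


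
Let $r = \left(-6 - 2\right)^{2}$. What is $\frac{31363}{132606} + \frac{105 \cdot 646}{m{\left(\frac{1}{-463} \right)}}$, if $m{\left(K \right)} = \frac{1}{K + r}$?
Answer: $\frac{266520932543449}{61396578} \approx 4.341 \cdot 10^{6}$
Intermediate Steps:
$r = 64$ ($r = \left(-8\right)^{2} = 64$)
$m{\left(K \right)} = \frac{1}{64 + K}$ ($m{\left(K \right)} = \frac{1}{K + 64} = \frac{1}{64 + K}$)
$\frac{31363}{132606} + \frac{105 \cdot 646}{m{\left(\frac{1}{-463} \right)}} = \frac{31363}{132606} + \frac{105 \cdot 646}{\frac{1}{64 + \frac{1}{-463}}} = 31363 \cdot \frac{1}{132606} + \frac{67830}{\frac{1}{64 - \frac{1}{463}}} = \frac{31363}{132606} + \frac{67830}{\frac{1}{\frac{29631}{463}}} = \frac{31363}{132606} + \frac{67830}{\frac{463}{29631}} = \frac{31363}{132606} + 67830 \cdot \frac{29631}{463} = \frac{31363}{132606} + \frac{2009870730}{463} = \frac{266520932543449}{61396578}$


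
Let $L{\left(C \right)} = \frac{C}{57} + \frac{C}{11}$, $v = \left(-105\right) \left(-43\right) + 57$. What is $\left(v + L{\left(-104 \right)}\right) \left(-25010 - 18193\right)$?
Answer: $- \frac{41180696372}{209} \approx -1.9704 \cdot 10^{8}$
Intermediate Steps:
$v = 4572$ ($v = 4515 + 57 = 4572$)
$L{\left(C \right)} = \frac{68 C}{627}$ ($L{\left(C \right)} = C \frac{1}{57} + C \frac{1}{11} = \frac{C}{57} + \frac{C}{11} = \frac{68 C}{627}$)
$\left(v + L{\left(-104 \right)}\right) \left(-25010 - 18193\right) = \left(4572 + \frac{68}{627} \left(-104\right)\right) \left(-25010 - 18193\right) = \left(4572 - \frac{7072}{627}\right) \left(-43203\right) = \frac{2859572}{627} \left(-43203\right) = - \frac{41180696372}{209}$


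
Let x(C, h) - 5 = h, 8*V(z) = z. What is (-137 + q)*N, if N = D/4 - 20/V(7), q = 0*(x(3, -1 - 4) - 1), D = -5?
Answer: 92475/28 ≈ 3302.7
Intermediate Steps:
V(z) = z/8
x(C, h) = 5 + h
q = 0 (q = 0*((5 + (-1 - 4)) - 1) = 0*((5 - 5) - 1) = 0*(0 - 1) = 0*(-1) = 0)
N = -675/28 (N = -5/4 - 20/((1/8)*7) = -5*1/4 - 20/7/8 = -5/4 - 20*8/7 = -5/4 - 160/7 = -675/28 ≈ -24.107)
(-137 + q)*N = (-137 + 0)*(-675/28) = -137*(-675/28) = 92475/28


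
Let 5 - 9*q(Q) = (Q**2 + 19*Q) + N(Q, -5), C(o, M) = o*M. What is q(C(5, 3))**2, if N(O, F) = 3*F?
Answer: 240100/81 ≈ 2964.2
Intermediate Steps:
C(o, M) = M*o
q(Q) = 20/9 - 19*Q/9 - Q**2/9 (q(Q) = 5/9 - ((Q**2 + 19*Q) + 3*(-5))/9 = 5/9 - ((Q**2 + 19*Q) - 15)/9 = 5/9 - (-15 + Q**2 + 19*Q)/9 = 5/9 + (5/3 - 19*Q/9 - Q**2/9) = 20/9 - 19*Q/9 - Q**2/9)
q(C(5, 3))**2 = (20/9 - 19*5/3 - (3*5)**2/9)**2 = (20/9 - 19/9*15 - 1/9*15**2)**2 = (20/9 - 95/3 - 1/9*225)**2 = (20/9 - 95/3 - 25)**2 = (-490/9)**2 = 240100/81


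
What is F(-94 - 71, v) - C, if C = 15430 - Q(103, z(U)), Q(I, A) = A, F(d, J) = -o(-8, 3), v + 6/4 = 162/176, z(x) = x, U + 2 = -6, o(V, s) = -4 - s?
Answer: -15431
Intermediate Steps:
U = -8 (U = -2 - 6 = -8)
v = -51/88 (v = -3/2 + 162/176 = -3/2 + 162*(1/176) = -3/2 + 81/88 = -51/88 ≈ -0.57955)
F(d, J) = 7 (F(d, J) = -(-4 - 1*3) = -(-4 - 3) = -1*(-7) = 7)
C = 15438 (C = 15430 - 1*(-8) = 15430 + 8 = 15438)
F(-94 - 71, v) - C = 7 - 1*15438 = 7 - 15438 = -15431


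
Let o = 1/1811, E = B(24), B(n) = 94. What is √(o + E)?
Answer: 3*√34255065/1811 ≈ 9.6954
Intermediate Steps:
E = 94
o = 1/1811 ≈ 0.00055218
√(o + E) = √(1/1811 + 94) = √(170235/1811) = 3*√34255065/1811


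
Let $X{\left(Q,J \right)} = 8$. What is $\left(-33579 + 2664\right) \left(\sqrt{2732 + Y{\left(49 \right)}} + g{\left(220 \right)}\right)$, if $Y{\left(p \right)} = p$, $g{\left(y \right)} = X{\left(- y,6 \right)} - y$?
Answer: $6553980 - 92745 \sqrt{309} \approx 4.9237 \cdot 10^{6}$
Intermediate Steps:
$g{\left(y \right)} = 8 - y$
$\left(-33579 + 2664\right) \left(\sqrt{2732 + Y{\left(49 \right)}} + g{\left(220 \right)}\right) = \left(-33579 + 2664\right) \left(\sqrt{2732 + 49} + \left(8 - 220\right)\right) = - 30915 \left(\sqrt{2781} + \left(8 - 220\right)\right) = - 30915 \left(3 \sqrt{309} - 212\right) = - 30915 \left(-212 + 3 \sqrt{309}\right) = 6553980 - 92745 \sqrt{309}$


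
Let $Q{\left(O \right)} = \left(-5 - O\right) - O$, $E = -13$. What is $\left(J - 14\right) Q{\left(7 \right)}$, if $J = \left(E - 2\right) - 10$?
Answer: $741$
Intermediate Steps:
$J = -25$ ($J = \left(-13 - 2\right) - 10 = -15 - 10 = -25$)
$Q{\left(O \right)} = -5 - 2 O$
$\left(J - 14\right) Q{\left(7 \right)} = \left(-25 - 14\right) \left(-5 - 14\right) = - 39 \left(-5 - 14\right) = \left(-39\right) \left(-19\right) = 741$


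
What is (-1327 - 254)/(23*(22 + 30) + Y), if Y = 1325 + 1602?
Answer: -51/133 ≈ -0.38346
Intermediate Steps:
Y = 2927
(-1327 - 254)/(23*(22 + 30) + Y) = (-1327 - 254)/(23*(22 + 30) + 2927) = -1581/(23*52 + 2927) = -1581/(1196 + 2927) = -1581/4123 = -1581*1/4123 = -51/133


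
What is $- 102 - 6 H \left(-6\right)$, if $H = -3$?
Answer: $11016$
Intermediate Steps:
$- 102 - 6 H \left(-6\right) = - 102 \left(-6\right) \left(-3\right) \left(-6\right) = - 102 \cdot 18 \left(-6\right) = \left(-102\right) \left(-108\right) = 11016$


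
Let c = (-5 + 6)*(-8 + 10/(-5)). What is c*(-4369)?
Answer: 43690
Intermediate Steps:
c = -10 (c = 1*(-8 + 10*(-⅕)) = 1*(-8 - 2) = 1*(-10) = -10)
c*(-4369) = -10*(-4369) = 43690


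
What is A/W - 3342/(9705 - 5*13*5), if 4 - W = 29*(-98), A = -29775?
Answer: -36100104/3336935 ≈ -10.818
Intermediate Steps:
W = 2846 (W = 4 - 29*(-98) = 4 - 1*(-2842) = 4 + 2842 = 2846)
A/W - 3342/(9705 - 5*13*5) = -29775/2846 - 3342/(9705 - 5*13*5) = -29775*1/2846 - 3342/(9705 - 65*5) = -29775/2846 - 3342/(9705 - 1*325) = -29775/2846 - 3342/(9705 - 325) = -29775/2846 - 3342/9380 = -29775/2846 - 3342*1/9380 = -29775/2846 - 1671/4690 = -36100104/3336935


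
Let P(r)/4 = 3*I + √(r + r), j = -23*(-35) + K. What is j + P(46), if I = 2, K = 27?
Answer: 856 + 8*√23 ≈ 894.37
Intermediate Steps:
j = 832 (j = -23*(-35) + 27 = 805 + 27 = 832)
P(r) = 24 + 4*√2*√r (P(r) = 4*(3*2 + √(r + r)) = 4*(6 + √(2*r)) = 4*(6 + √2*√r) = 24 + 4*√2*√r)
j + P(46) = 832 + (24 + 4*√2*√46) = 832 + (24 + 8*√23) = 856 + 8*√23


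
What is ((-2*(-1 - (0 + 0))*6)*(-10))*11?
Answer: -1320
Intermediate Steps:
((-2*(-1 - (0 + 0))*6)*(-10))*11 = ((-2*(-1 - 1*0)*6)*(-10))*11 = ((-2*(-1 + 0)*6)*(-10))*11 = ((-2*(-1)*6)*(-10))*11 = ((2*6)*(-10))*11 = (12*(-10))*11 = -120*11 = -1320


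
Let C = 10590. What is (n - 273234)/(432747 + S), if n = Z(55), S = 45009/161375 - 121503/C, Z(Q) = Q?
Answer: -31123488354250/49301914876829 ≈ -0.63128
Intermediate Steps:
S = -1275393421/113930750 (S = 45009/161375 - 121503/10590 = 45009*(1/161375) - 121503*1/10590 = 45009/161375 - 40501/3530 = -1275393421/113930750 ≈ -11.194)
n = 55
(n - 273234)/(432747 + S) = (55 - 273234)/(432747 - 1275393421/113930750) = -273179/49301914876829/113930750 = -273179*113930750/49301914876829 = -31123488354250/49301914876829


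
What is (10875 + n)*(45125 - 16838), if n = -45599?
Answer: -982237788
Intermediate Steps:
(10875 + n)*(45125 - 16838) = (10875 - 45599)*(45125 - 16838) = -34724*28287 = -982237788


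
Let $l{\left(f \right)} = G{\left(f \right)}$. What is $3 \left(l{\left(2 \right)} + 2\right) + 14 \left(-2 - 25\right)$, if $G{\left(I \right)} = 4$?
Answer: $-360$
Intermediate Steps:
$l{\left(f \right)} = 4$
$3 \left(l{\left(2 \right)} + 2\right) + 14 \left(-2 - 25\right) = 3 \left(4 + 2\right) + 14 \left(-2 - 25\right) = 3 \cdot 6 + 14 \left(-2 - 25\right) = 18 + 14 \left(-27\right) = 18 - 378 = -360$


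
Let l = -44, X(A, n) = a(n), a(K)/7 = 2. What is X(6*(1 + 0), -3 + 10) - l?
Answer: 58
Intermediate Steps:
a(K) = 14 (a(K) = 7*2 = 14)
X(A, n) = 14
X(6*(1 + 0), -3 + 10) - l = 14 - 1*(-44) = 14 + 44 = 58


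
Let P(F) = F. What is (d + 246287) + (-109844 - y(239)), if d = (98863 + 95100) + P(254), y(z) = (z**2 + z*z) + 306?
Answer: 216112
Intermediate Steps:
y(z) = 306 + 2*z**2 (y(z) = (z**2 + z**2) + 306 = 2*z**2 + 306 = 306 + 2*z**2)
d = 194217 (d = (98863 + 95100) + 254 = 193963 + 254 = 194217)
(d + 246287) + (-109844 - y(239)) = (194217 + 246287) + (-109844 - (306 + 2*239**2)) = 440504 + (-109844 - (306 + 2*57121)) = 440504 + (-109844 - (306 + 114242)) = 440504 + (-109844 - 1*114548) = 440504 + (-109844 - 114548) = 440504 - 224392 = 216112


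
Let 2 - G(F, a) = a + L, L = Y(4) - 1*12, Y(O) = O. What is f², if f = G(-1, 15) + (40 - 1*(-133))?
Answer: 28224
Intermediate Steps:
L = -8 (L = 4 - 1*12 = 4 - 12 = -8)
G(F, a) = 10 - a (G(F, a) = 2 - (a - 8) = 2 - (-8 + a) = 2 + (8 - a) = 10 - a)
f = 168 (f = (10 - 1*15) + (40 - 1*(-133)) = (10 - 15) + (40 + 133) = -5 + 173 = 168)
f² = 168² = 28224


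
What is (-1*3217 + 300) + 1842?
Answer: -1075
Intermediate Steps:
(-1*3217 + 300) + 1842 = (-3217 + 300) + 1842 = -2917 + 1842 = -1075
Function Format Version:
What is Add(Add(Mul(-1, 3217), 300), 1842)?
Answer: -1075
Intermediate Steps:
Add(Add(Mul(-1, 3217), 300), 1842) = Add(Add(-3217, 300), 1842) = Add(-2917, 1842) = -1075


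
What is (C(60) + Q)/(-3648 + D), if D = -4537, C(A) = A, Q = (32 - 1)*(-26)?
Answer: 746/8185 ≈ 0.091142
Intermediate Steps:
Q = -806 (Q = 31*(-26) = -806)
(C(60) + Q)/(-3648 + D) = (60 - 806)/(-3648 - 4537) = -746/(-8185) = -746*(-1/8185) = 746/8185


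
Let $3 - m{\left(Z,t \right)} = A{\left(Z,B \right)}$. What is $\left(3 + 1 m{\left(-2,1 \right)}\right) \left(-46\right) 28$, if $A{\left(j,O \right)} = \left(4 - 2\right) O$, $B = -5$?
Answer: $-20608$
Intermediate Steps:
$A{\left(j,O \right)} = 2 O$
$m{\left(Z,t \right)} = 13$ ($m{\left(Z,t \right)} = 3 - 2 \left(-5\right) = 3 - -10 = 3 + 10 = 13$)
$\left(3 + 1 m{\left(-2,1 \right)}\right) \left(-46\right) 28 = \left(3 + 1 \cdot 13\right) \left(-46\right) 28 = \left(3 + 13\right) \left(-46\right) 28 = 16 \left(-46\right) 28 = \left(-736\right) 28 = -20608$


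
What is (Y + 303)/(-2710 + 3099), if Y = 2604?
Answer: 2907/389 ≈ 7.4730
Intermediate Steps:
(Y + 303)/(-2710 + 3099) = (2604 + 303)/(-2710 + 3099) = 2907/389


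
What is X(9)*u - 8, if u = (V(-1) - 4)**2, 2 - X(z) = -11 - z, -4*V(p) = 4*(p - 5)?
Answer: 80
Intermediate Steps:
V(p) = 5 - p (V(p) = -(p - 5) = -(-5 + p) = -(-20 + 4*p)/4 = 5 - p)
X(z) = 13 + z (X(z) = 2 - (-11 - z) = 2 + (11 + z) = 13 + z)
u = 4 (u = ((5 - 1*(-1)) - 4)**2 = ((5 + 1) - 4)**2 = (6 - 4)**2 = 2**2 = 4)
X(9)*u - 8 = (13 + 9)*4 - 8 = 22*4 - 8 = 88 - 8 = 80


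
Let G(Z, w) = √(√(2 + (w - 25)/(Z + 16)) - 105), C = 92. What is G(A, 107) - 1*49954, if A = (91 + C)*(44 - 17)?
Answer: -49954 + I*√(2580044145 - 69398*√252807)/4957 ≈ -49954.0 + 10.177*I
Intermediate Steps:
A = 4941 (A = (91 + 92)*(44 - 17) = 183*27 = 4941)
G(Z, w) = √(-105 + √(2 + (-25 + w)/(16 + Z))) (G(Z, w) = √(√(2 + (-25 + w)/(16 + Z)) - 105) = √(-105 + √(2 + (-25 + w)/(16 + Z))))
G(A, 107) - 1*49954 = √(-105 + √((7 + 107 + 2*4941)/(16 + 4941))) - 1*49954 = √(-105 + √((7 + 107 + 9882)/4957)) - 49954 = √(-105 + √((1/4957)*9996)) - 49954 = √(-105 + √(9996/4957)) - 49954 = √(-105 + 14*√252807/4957) - 49954 = -49954 + √(-105 + 14*√252807/4957)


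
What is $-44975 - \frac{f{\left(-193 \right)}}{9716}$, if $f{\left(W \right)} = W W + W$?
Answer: $- \frac{109253539}{2429} \approx -44979.0$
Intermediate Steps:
$f{\left(W \right)} = W + W^{2}$ ($f{\left(W \right)} = W^{2} + W = W + W^{2}$)
$-44975 - \frac{f{\left(-193 \right)}}{9716} = -44975 - \frac{\left(-193\right) \left(1 - 193\right)}{9716} = -44975 - \left(-193\right) \left(-192\right) \frac{1}{9716} = -44975 - 37056 \cdot \frac{1}{9716} = -44975 - \frac{9264}{2429} = - \frac{109253539}{2429}$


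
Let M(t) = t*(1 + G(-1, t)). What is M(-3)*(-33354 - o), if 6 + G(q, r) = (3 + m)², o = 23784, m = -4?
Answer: -685656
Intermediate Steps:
G(q, r) = -5 (G(q, r) = -6 + (3 - 4)² = -6 + (-1)² = -6 + 1 = -5)
M(t) = -4*t (M(t) = t*(1 - 5) = t*(-4) = -4*t)
M(-3)*(-33354 - o) = (-4*(-3))*(-33354 - 1*23784) = 12*(-33354 - 23784) = 12*(-57138) = -685656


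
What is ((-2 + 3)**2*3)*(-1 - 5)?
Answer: -18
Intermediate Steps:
((-2 + 3)**2*3)*(-1 - 5) = (1**2*3)*(-6) = (1*3)*(-6) = 3*(-6) = -18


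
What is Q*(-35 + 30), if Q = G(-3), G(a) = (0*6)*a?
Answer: 0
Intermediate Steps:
G(a) = 0 (G(a) = 0*a = 0)
Q = 0
Q*(-35 + 30) = 0*(-35 + 30) = 0*(-5) = 0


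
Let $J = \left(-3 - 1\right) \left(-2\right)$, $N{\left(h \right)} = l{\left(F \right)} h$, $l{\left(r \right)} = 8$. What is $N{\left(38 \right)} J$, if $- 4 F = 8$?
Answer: $2432$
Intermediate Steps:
$F = -2$ ($F = \left(- \frac{1}{4}\right) 8 = -2$)
$N{\left(h \right)} = 8 h$
$J = 8$ ($J = \left(-4\right) \left(-2\right) = 8$)
$N{\left(38 \right)} J = 8 \cdot 38 \cdot 8 = 304 \cdot 8 = 2432$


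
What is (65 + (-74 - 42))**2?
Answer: 2601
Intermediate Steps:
(65 + (-74 - 42))**2 = (65 - 116)**2 = (-51)**2 = 2601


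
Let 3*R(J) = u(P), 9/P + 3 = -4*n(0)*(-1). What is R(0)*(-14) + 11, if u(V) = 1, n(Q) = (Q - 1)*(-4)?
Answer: 19/3 ≈ 6.3333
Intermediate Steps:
n(Q) = 4 - 4*Q (n(Q) = (-1 + Q)*(-4) = 4 - 4*Q)
P = 9/13 (P = 9/(-3 - 4*(4 - 4*0)*(-1)) = 9/(-3 - 4*(4 + 0)*(-1)) = 9/(-3 - 4*4*(-1)) = 9/(-3 - 16*(-1)) = 9/(-3 + 16) = 9/13 ≈ 0.69231)
R(J) = ⅓ (R(J) = (⅓)*1 = ⅓)
R(0)*(-14) + 11 = (⅓)*(-14) + 11 = -14/3 + 11 = 19/3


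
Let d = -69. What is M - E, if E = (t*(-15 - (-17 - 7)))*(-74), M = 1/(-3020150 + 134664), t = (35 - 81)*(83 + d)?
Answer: -1237596487345/2885486 ≈ -4.2890e+5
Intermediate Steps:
t = -644 (t = (35 - 81)*(83 - 69) = -46*14 = -644)
M = -1/2885486 (M = 1/(-2885486) = -1/2885486 ≈ -3.4656e-7)
E = 428904 (E = -644*(-15 - (-17 - 7))*(-74) = -644*(-15 - 1*(-24))*(-74) = -644*(-15 + 24)*(-74) = -644*9*(-74) = -5796*(-74) = 428904)
M - E = -1/2885486 - 1*428904 = -1/2885486 - 428904 = -1237596487345/2885486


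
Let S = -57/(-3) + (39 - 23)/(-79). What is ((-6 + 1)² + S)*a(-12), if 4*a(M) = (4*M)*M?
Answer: 498240/79 ≈ 6306.8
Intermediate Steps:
a(M) = M² (a(M) = ((4*M)*M)/4 = (4*M²)/4 = M²)
S = 1485/79 (S = -57*(-⅓) + 16*(-1/79) = 19 - 16/79 = 1485/79 ≈ 18.797)
((-6 + 1)² + S)*a(-12) = ((-6 + 1)² + 1485/79)*(-12)² = ((-5)² + 1485/79)*144 = (25 + 1485/79)*144 = (3460/79)*144 = 498240/79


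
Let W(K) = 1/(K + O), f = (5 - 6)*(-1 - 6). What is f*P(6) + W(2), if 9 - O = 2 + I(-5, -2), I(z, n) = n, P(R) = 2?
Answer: 155/11 ≈ 14.091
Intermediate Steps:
f = 7 (f = -1*(-7) = 7)
O = 9 (O = 9 - (2 - 2) = 9 - 1*0 = 9 + 0 = 9)
W(K) = 1/(9 + K) (W(K) = 1/(K + 9) = 1/(9 + K))
f*P(6) + W(2) = 7*2 + 1/(9 + 2) = 14 + 1/11 = 155/11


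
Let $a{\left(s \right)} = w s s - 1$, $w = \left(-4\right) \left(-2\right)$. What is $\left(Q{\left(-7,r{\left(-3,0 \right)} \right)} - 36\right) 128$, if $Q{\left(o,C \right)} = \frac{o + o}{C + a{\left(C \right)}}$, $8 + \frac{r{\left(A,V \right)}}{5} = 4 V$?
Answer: $- \frac{58795264}{12759} \approx -4608.1$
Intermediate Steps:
$w = 8$
$a{\left(s \right)} = -1 + 8 s^{2}$ ($a{\left(s \right)} = 8 s s - 1 = 8 s^{2} - 1 = -1 + 8 s^{2}$)
$r{\left(A,V \right)} = -40 + 20 V$ ($r{\left(A,V \right)} = -40 + 5 \cdot 4 V = -40 + 20 V$)
$Q{\left(o,C \right)} = \frac{2 o}{-1 + C + 8 C^{2}}$ ($Q{\left(o,C \right)} = \frac{o + o}{C + \left(-1 + 8 C^{2}\right)} = \frac{2 o}{-1 + C + 8 C^{2}}$)
$\left(Q{\left(-7,r{\left(-3,0 \right)} \right)} - 36\right) 128 = \left(2 \left(-7\right) \frac{1}{-1 + \left(-40 + 20 \cdot 0\right) + 8 \left(-40 + 20 \cdot 0\right)^{2}} - 36\right) 128 = \left(2 \left(-7\right) \frac{1}{-1 + \left(-40 + 0\right) + 8 \left(-40 + 0\right)^{2}} - 36\right) 128 = \left(2 \left(-7\right) \frac{1}{-1 - 40 + 8 \left(-40\right)^{2}} - 36\right) 128 = \left(2 \left(-7\right) \frac{1}{-1 - 40 + 8 \cdot 1600} - 36\right) 128 = \left(2 \left(-7\right) \frac{1}{-1 - 40 + 12800} - 36\right) 128 = \left(2 \left(-7\right) \frac{1}{12759} - 36\right) 128 = \left(- \frac{14}{12759} - 36\right) 128 = \left(- \frac{459338}{12759}\right) 128 = - \frac{58795264}{12759}$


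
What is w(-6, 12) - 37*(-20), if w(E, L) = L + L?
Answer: 764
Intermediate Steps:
w(E, L) = 2*L
w(-6, 12) - 37*(-20) = 2*12 - 37*(-20) = 24 + 740 = 764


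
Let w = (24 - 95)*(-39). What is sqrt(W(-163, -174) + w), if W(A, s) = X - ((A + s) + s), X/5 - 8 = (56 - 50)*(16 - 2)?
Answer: 2*sqrt(935) ≈ 61.156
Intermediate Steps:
X = 460 (X = 40 + 5*((56 - 50)*(16 - 2)) = 40 + 5*(6*14) = 40 + 5*84 = 40 + 420 = 460)
W(A, s) = 460 - A - 2*s (W(A, s) = 460 - ((A + s) + s) = 460 - (A + 2*s) = 460 + (-A - 2*s) = 460 - A - 2*s)
w = 2769 (w = -71*(-39) = 2769)
sqrt(W(-163, -174) + w) = sqrt((460 - 1*(-163) - 2*(-174)) + 2769) = sqrt((460 + 163 + 348) + 2769) = sqrt(971 + 2769) = sqrt(3740) = 2*sqrt(935)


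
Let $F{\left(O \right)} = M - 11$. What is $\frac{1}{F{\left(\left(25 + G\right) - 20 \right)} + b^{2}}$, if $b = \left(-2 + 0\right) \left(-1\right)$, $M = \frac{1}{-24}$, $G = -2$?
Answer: $- \frac{24}{169} \approx -0.14201$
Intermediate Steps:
$M = - \frac{1}{24} \approx -0.041667$
$F{\left(O \right)} = - \frac{265}{24}$ ($F{\left(O \right)} = - \frac{1}{24} - 11 = - \frac{265}{24}$)
$b = 2$ ($b = \left(-2\right) \left(-1\right) = 2$)
$\frac{1}{F{\left(\left(25 + G\right) - 20 \right)} + b^{2}} = \frac{1}{- \frac{265}{24} + 2^{2}} = \frac{1}{- \frac{265}{24} + 4} = \frac{1}{- \frac{169}{24}} = - \frac{24}{169}$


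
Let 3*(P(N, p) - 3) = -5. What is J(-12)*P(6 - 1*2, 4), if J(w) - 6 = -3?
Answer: 4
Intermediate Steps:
P(N, p) = 4/3 (P(N, p) = 3 + (1/3)*(-5) = 3 - 5/3 = 4/3)
J(w) = 3 (J(w) = 6 - 3 = 3)
J(-12)*P(6 - 1*2, 4) = 3*(4/3) = 4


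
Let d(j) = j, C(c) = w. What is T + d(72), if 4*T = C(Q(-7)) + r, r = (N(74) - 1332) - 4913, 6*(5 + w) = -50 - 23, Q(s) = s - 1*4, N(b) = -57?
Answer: -36187/24 ≈ -1507.8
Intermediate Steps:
Q(s) = -4 + s (Q(s) = s - 4 = -4 + s)
w = -103/6 (w = -5 + (-50 - 23)/6 = -5 + (⅙)*(-73) = -5 - 73/6 = -103/6 ≈ -17.167)
C(c) = -103/6
r = -6302 (r = (-57 - 1332) - 4913 = -1389 - 4913 = -6302)
T = -37915/24 (T = (-103/6 - 6302)/4 = (¼)*(-37915/6) = -37915/24 ≈ -1579.8)
T + d(72) = -37915/24 + 72 = -36187/24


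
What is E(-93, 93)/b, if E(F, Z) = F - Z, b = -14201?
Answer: 186/14201 ≈ 0.013098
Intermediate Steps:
E(-93, 93)/b = (-93 - 1*93)/(-14201) = (-93 - 93)*(-1/14201) = -186*(-1/14201) = 186/14201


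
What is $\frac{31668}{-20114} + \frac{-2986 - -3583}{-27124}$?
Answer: $- \frac{435485445}{272786068} \approx -1.5964$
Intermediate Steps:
$\frac{31668}{-20114} + \frac{-2986 - -3583}{-27124} = 31668 \left(- \frac{1}{20114}\right) + \left(-2986 + 3583\right) \left(- \frac{1}{27124}\right) = - \frac{15834}{10057} + 597 \left(- \frac{1}{27124}\right) = - \frac{15834}{10057} - \frac{597}{27124} = - \frac{435485445}{272786068}$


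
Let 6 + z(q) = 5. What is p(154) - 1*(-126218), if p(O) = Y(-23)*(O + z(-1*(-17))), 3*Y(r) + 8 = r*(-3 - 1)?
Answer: 130502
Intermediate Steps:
z(q) = -1 (z(q) = -6 + 5 = -1)
Y(r) = -8/3 - 4*r/3 (Y(r) = -8/3 + (r*(-3 - 1))/3 = -8/3 + (r*(-4))/3 = -8/3 + (-4*r)/3 = -8/3 - 4*r/3)
p(O) = -28 + 28*O (p(O) = (-8/3 - 4/3*(-23))*(O - 1) = (-8/3 + 92/3)*(-1 + O) = 28*(-1 + O) = -28 + 28*O)
p(154) - 1*(-126218) = (-28 + 28*154) - 1*(-126218) = (-28 + 4312) + 126218 = 4284 + 126218 = 130502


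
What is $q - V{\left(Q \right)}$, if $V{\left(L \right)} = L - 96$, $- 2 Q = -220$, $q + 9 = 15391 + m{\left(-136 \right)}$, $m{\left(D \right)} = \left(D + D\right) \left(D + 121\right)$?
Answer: $19448$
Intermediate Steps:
$m{\left(D \right)} = 2 D \left(121 + D\right)$
$q = 19462$ ($q = -9 + \left(15391 + 2 \left(-136\right) \left(121 - 136\right)\right) = -9 + \left(15391 + 2 \left(-136\right) \left(-15\right)\right) = -9 + \left(15391 + 4080\right) = -9 + 19471 = 19462$)
$Q = 110$ ($Q = \left(- \frac{1}{2}\right) \left(-220\right) = 110$)
$V{\left(L \right)} = -96 + L$
$q - V{\left(Q \right)} = 19462 - \left(-96 + 110\right) = 19462 - 14 = 19448$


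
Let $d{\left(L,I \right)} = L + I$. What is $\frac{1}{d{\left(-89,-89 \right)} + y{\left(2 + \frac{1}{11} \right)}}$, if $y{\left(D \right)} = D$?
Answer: $- \frac{11}{1935} \approx -0.0056848$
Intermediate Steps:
$d{\left(L,I \right)} = I + L$
$\frac{1}{d{\left(-89,-89 \right)} + y{\left(2 + \frac{1}{11} \right)}} = \frac{1}{\left(-89 - 89\right) + \left(2 + \frac{1}{11}\right)} = \frac{1}{-178 + \left(2 + \frac{1}{11}\right)} = \frac{1}{-178 + \frac{23}{11}} = \frac{1}{- \frac{1935}{11}} = - \frac{11}{1935}$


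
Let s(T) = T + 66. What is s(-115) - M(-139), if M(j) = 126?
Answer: -175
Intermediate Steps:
s(T) = 66 + T
s(-115) - M(-139) = (66 - 115) - 1*126 = -49 - 126 = -175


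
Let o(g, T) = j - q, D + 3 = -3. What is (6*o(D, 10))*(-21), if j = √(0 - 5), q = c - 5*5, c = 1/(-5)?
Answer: -15876/5 - 126*I*√5 ≈ -3175.2 - 281.74*I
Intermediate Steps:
D = -6 (D = -3 - 3 = -6)
c = -⅕ (c = 1*(-⅕) = -⅕ ≈ -0.20000)
q = -126/5 (q = -⅕ - 5*5 = -⅕ - 25 = -126/5 ≈ -25.200)
j = I*√5 (j = √(-5) = I*√5 ≈ 2.2361*I)
o(g, T) = 126/5 + I*√5 (o(g, T) = I*√5 - 1*(-126/5) = I*√5 + 126/5 = 126/5 + I*√5)
(6*o(D, 10))*(-21) = (6*(126/5 + I*√5))*(-21) = (756/5 + 6*I*√5)*(-21) = -15876/5 - 126*I*√5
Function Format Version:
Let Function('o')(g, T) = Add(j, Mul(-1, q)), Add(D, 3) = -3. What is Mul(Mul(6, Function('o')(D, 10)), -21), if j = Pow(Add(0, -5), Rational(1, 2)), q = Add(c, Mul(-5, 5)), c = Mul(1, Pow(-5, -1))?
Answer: Add(Rational(-15876, 5), Mul(-126, I, Pow(5, Rational(1, 2)))) ≈ Add(-3175.2, Mul(-281.74, I))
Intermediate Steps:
D = -6 (D = Add(-3, -3) = -6)
c = Rational(-1, 5) (c = Mul(1, Rational(-1, 5)) = Rational(-1, 5) ≈ -0.20000)
q = Rational(-126, 5) (q = Add(Rational(-1, 5), Mul(-5, 5)) = Add(Rational(-1, 5), -25) = Rational(-126, 5) ≈ -25.200)
j = Mul(I, Pow(5, Rational(1, 2))) (j = Pow(-5, Rational(1, 2)) = Mul(I, Pow(5, Rational(1, 2))) ≈ Mul(2.2361, I))
Function('o')(g, T) = Add(Rational(126, 5), Mul(I, Pow(5, Rational(1, 2)))) (Function('o')(g, T) = Add(Mul(I, Pow(5, Rational(1, 2))), Mul(-1, Rational(-126, 5))) = Add(Mul(I, Pow(5, Rational(1, 2))), Rational(126, 5)) = Add(Rational(126, 5), Mul(I, Pow(5, Rational(1, 2)))))
Mul(Mul(6, Function('o')(D, 10)), -21) = Mul(Mul(6, Add(Rational(126, 5), Mul(I, Pow(5, Rational(1, 2))))), -21) = Mul(Add(Rational(756, 5), Mul(6, I, Pow(5, Rational(1, 2)))), -21) = Add(Rational(-15876, 5), Mul(-126, I, Pow(5, Rational(1, 2))))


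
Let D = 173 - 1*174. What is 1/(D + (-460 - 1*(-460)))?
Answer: -1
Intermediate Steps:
D = -1 (D = 173 - 174 = -1)
1/(D + (-460 - 1*(-460))) = 1/(-1 + (-460 - 1*(-460))) = 1/(-1 + (-460 + 460)) = 1/(-1 + 0) = 1/(-1) = -1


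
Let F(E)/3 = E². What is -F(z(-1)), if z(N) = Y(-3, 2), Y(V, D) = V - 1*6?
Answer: -243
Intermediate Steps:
Y(V, D) = -6 + V (Y(V, D) = V - 6 = -6 + V)
z(N) = -9 (z(N) = -6 - 3 = -9)
F(E) = 3*E²
-F(z(-1)) = -3*(-9)² = -3*81 = -1*243 = -243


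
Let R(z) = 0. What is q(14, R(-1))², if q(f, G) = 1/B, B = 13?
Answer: 1/169 ≈ 0.0059172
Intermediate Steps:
q(f, G) = 1/13
q(14, R(-1))² = (1/13)² = 1/169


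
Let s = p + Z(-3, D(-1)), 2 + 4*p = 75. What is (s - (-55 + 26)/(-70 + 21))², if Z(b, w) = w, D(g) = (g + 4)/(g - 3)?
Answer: 2745649/9604 ≈ 285.89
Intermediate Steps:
D(g) = (4 + g)/(-3 + g)
p = 73/4 (p = -½ + (¼)*75 = -½ + 75/4 = 73/4 ≈ 18.250)
s = 35/2 (s = 73/4 + (4 - 1)/(-3 - 1) = 73/4 + 3/(-4) = 73/4 - ¼*3 = 73/4 - ¾ = 35/2 ≈ 17.500)
(s - (-55 + 26)/(-70 + 21))² = (35/2 - (-55 + 26)/(-70 + 21))² = (35/2 - (-29)/(-49))² = (35/2 - (-29)*(-1)/49)² = (35/2 - 1*29/49)² = (35/2 - 29/49)² = (1657/98)² = 2745649/9604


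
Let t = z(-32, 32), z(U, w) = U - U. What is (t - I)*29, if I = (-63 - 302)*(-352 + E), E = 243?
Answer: -1153765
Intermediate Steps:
I = 39785 (I = (-63 - 302)*(-352 + 243) = -365*(-109) = 39785)
z(U, w) = 0
t = 0
(t - I)*29 = (0 - 1*39785)*29 = (0 - 39785)*29 = -39785*29 = -1153765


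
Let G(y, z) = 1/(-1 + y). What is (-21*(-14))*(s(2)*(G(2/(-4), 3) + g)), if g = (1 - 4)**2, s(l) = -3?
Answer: -7350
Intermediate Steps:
g = 9 (g = (-3)**2 = 9)
(-21*(-14))*(s(2)*(G(2/(-4), 3) + g)) = (-21*(-14))*(-3*(1/(-1 + 2/(-4)) + 9)) = 294*(-3*(1/(-1 + 2*(-1/4)) + 9)) = 294*(-3*(1/(-1 - 1/2) + 9)) = 294*(-3*(1/(-3/2) + 9)) = 294*(-3*(-2/3 + 9)) = 294*(-3*25/3) = 294*(-25) = -7350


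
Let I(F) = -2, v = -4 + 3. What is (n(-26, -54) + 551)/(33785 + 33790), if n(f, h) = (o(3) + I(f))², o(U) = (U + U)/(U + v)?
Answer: 184/22525 ≈ 0.0081687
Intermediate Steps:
v = -1
o(U) = 2*U/(-1 + U) (o(U) = (U + U)/(U - 1) = (2*U)/(-1 + U) = 2*U/(-1 + U))
n(f, h) = 1 (n(f, h) = (2*3/(-1 + 3) - 2)² = (2*3/2 - 2)² = (2*3*(½) - 2)² = (3 - 2)² = 1² = 1)
(n(-26, -54) + 551)/(33785 + 33790) = (1 + 551)/(33785 + 33790) = 552/67575 = 552*(1/67575) = 184/22525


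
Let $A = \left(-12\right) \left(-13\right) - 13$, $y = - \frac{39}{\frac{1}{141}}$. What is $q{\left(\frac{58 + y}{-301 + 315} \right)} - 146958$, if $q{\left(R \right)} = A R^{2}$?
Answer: $\frac{4204637015}{196} \approx 2.1452 \cdot 10^{7}$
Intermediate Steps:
$y = -5499$ ($y = - 39 \frac{1}{\frac{1}{141}} = \left(-39\right) 141 = -5499$)
$A = 143$ ($A = 156 - 13 = 143$)
$q{\left(R \right)} = 143 R^{2}$
$q{\left(\frac{58 + y}{-301 + 315} \right)} - 146958 = 143 \left(\frac{58 - 5499}{-301 + 315}\right)^{2} - 146958 = 143 \left(- \frac{5441}{14}\right)^{2} - 146958 = 143 \cdot \frac{29604481}{196} - 146958 = \frac{4233440783}{196} - 146958 = \frac{4204637015}{196}$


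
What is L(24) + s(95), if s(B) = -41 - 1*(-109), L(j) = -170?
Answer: -102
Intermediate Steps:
s(B) = 68 (s(B) = -41 + 109 = 68)
L(24) + s(95) = -170 + 68 = -102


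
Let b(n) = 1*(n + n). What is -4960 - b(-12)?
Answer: -4936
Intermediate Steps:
b(n) = 2*n (b(n) = 1*(2*n) = 2*n)
-4960 - b(-12) = -4960 - 2*(-12) = -4960 - 1*(-24) = -4960 + 24 = -4936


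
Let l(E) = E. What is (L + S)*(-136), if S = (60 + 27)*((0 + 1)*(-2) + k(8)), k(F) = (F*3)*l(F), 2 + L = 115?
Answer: -2263448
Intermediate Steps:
L = 113 (L = -2 + 115 = 113)
k(F) = 3*F² (k(F) = (F*3)*F = (3*F)*F = 3*F²)
S = 16530 (S = (60 + 27)*((0 + 1)*(-2) + 3*8²) = 87*(1*(-2) + 3*64) = 87*(-2 + 192) = 87*190 = 16530)
(L + S)*(-136) = (113 + 16530)*(-136) = 16643*(-136) = -2263448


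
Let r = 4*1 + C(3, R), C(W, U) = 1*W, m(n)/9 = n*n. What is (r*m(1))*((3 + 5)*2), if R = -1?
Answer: 1008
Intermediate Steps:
m(n) = 9*n² (m(n) = 9*(n*n) = 9*n²)
C(W, U) = W
r = 7 (r = 4*1 + 3 = 4 + 3 = 7)
(r*m(1))*((3 + 5)*2) = (7*(9*1²))*((3 + 5)*2) = (7*(9*1))*(8*2) = (7*9)*16 = 63*16 = 1008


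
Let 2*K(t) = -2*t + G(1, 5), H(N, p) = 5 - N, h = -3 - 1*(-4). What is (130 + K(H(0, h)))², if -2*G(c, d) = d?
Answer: 245025/16 ≈ 15314.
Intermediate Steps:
h = 1 (h = -3 + 4 = 1)
G(c, d) = -d/2
K(t) = -5/4 - t (K(t) = (-2*t - ½*5)/2 = (-2*t - 5/2)/2 = (-5/2 - 2*t)/2 = -5/4 - t)
(130 + K(H(0, h)))² = (130 + (-5/4 - (5 - 1*0)))² = (130 + (-5/4 - (5 + 0)))² = (130 + (-5/4 - 1*5))² = (130 + (-5/4 - 5))² = (130 - 25/4)² = (495/4)² = 245025/16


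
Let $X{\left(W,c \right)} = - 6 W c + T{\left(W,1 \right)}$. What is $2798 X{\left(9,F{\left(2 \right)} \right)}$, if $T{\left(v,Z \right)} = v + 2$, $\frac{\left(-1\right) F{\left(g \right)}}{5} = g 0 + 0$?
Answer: $30778$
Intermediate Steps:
$F{\left(g \right)} = 0$ ($F{\left(g \right)} = - 5 \left(g 0 + 0\right) = - 5 \left(0 + 0\right) = \left(-5\right) 0 = 0$)
$T{\left(v,Z \right)} = 2 + v$
$X{\left(W,c \right)} = 2 + W - 6 W c$ ($X{\left(W,c \right)} = - 6 W c + \left(2 + W\right) = 2 + W - 6 W c$)
$2798 X{\left(9,F{\left(2 \right)} \right)} = 2798 \left(2 + 9 - 54 \cdot 0\right) = 2798 \left(2 + 9 + 0\right) = 2798 \cdot 11 = 30778$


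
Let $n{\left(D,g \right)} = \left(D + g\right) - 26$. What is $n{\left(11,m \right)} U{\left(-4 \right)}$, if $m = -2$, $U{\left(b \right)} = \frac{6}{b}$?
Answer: $\frac{51}{2} \approx 25.5$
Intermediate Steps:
$n{\left(D,g \right)} = -26 + D + g$
$n{\left(11,m \right)} U{\left(-4 \right)} = \left(-26 + 11 - 2\right) \frac{6}{-4} = - 17 \cdot 6 \left(- \frac{1}{4}\right) = \left(-17\right) \left(- \frac{3}{2}\right) = \frac{51}{2}$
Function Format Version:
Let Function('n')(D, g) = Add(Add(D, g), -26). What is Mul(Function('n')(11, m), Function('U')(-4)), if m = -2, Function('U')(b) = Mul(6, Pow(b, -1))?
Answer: Rational(51, 2) ≈ 25.500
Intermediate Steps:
Function('n')(D, g) = Add(-26, D, g)
Mul(Function('n')(11, m), Function('U')(-4)) = Mul(Add(-26, 11, -2), Mul(6, Pow(-4, -1))) = Mul(-17, Mul(6, Rational(-1, 4))) = Mul(-17, Rational(-3, 2)) = Rational(51, 2)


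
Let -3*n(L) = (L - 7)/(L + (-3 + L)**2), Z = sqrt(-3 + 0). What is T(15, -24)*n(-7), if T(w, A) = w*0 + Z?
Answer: 14*I*sqrt(3)/279 ≈ 0.086913*I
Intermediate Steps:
Z = I*sqrt(3) (Z = sqrt(-3) = I*sqrt(3) ≈ 1.732*I)
n(L) = -(-7 + L)/(3*(L + (-3 + L)**2)) (n(L) = -(L - 7)/(3*(L + (-3 + L)**2)) = -(-7 + L)/(3*(L + (-3 + L)**2)))
T(w, A) = I*sqrt(3) (T(w, A) = w*0 + I*sqrt(3) = 0 + I*sqrt(3) = I*sqrt(3))
T(15, -24)*n(-7) = (I*sqrt(3))*((7 - 1*(-7))/(3*(-7 + (-3 - 7)**2))) = (I*sqrt(3))*((7 + 7)/(3*(-7 + (-10)**2))) = (I*sqrt(3))*((1/3)*14/(-7 + 100)) = (I*sqrt(3))*((1/3)*14/93) = (I*sqrt(3))*((1/3)*(1/93)*14) = (I*sqrt(3))*(14/279) = 14*I*sqrt(3)/279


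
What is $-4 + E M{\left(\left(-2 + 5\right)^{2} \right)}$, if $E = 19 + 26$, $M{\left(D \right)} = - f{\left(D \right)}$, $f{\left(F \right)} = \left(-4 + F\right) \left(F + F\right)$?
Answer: $-4054$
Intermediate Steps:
$f{\left(F \right)} = 2 F \left(-4 + F\right)$ ($f{\left(F \right)} = \left(-4 + F\right) 2 F = 2 F \left(-4 + F\right)$)
$M{\left(D \right)} = - 2 D \left(-4 + D\right)$
$E = 45$
$-4 + E M{\left(\left(-2 + 5\right)^{2} \right)} = -4 + 45 \cdot 2 \left(-2 + 5\right)^{2} \left(4 - \left(-2 + 5\right)^{2}\right) = -4 + 45 \cdot 2 \cdot 3^{2} \left(4 - 3^{2}\right) = -4 + 45 \cdot 2 \cdot 9 \left(4 - 9\right) = -4 + 45 \cdot 2 \cdot 9 \left(-5\right) = -4 + 45 \left(-90\right) = -4 - 4050 = -4054$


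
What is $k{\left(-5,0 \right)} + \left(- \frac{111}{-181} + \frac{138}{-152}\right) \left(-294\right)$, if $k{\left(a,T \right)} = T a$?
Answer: $\frac{595791}{6878} \approx 86.623$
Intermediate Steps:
$k{\left(-5,0 \right)} + \left(- \frac{111}{-181} + \frac{138}{-152}\right) \left(-294\right) = 0 \left(-5\right) + \left(- \frac{111}{-181} + \frac{138}{-152}\right) \left(-294\right) = 0 + \left(\left(-111\right) \left(- \frac{1}{181}\right) + 138 \left(- \frac{1}{152}\right)\right) \left(-294\right) = 0 + \left(\frac{111}{181} - \frac{69}{76}\right) \left(-294\right) = 0 - - \frac{595791}{6878} = 0 + \frac{595791}{6878} = \frac{595791}{6878}$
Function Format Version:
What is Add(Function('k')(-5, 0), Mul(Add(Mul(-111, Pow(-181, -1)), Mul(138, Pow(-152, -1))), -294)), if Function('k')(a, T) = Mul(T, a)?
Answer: Rational(595791, 6878) ≈ 86.623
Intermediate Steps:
Add(Function('k')(-5, 0), Mul(Add(Mul(-111, Pow(-181, -1)), Mul(138, Pow(-152, -1))), -294)) = Add(Mul(0, -5), Mul(Add(Mul(-111, Pow(-181, -1)), Mul(138, Pow(-152, -1))), -294)) = Add(0, Mul(Add(Mul(-111, Rational(-1, 181)), Mul(138, Rational(-1, 152))), -294)) = Add(0, Mul(Add(Rational(111, 181), Rational(-69, 76)), -294)) = Add(0, Mul(Rational(-4053, 13756), -294)) = Add(0, Rational(595791, 6878)) = Rational(595791, 6878)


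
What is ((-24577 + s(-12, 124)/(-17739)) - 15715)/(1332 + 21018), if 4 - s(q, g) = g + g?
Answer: -357369772/198233325 ≈ -1.8028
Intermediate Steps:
s(q, g) = 4 - 2*g (s(q, g) = 4 - (g + g) = 4 - 2*g)
((-24577 + s(-12, 124)/(-17739)) - 15715)/(1332 + 21018) = ((-24577 + (4 - 2*124)/(-17739)) - 15715)/(1332 + 21018) = ((-24577 + (4 - 248)*(-1/17739)) - 15715)/22350 = ((-24577 - 244*(-1/17739)) - 15715)*(1/22350) = ((-24577 + 244/17739) - 15715)*(1/22350) = (-435971159/17739 - 15715)*(1/22350) = -714739544/17739*1/22350 = -357369772/198233325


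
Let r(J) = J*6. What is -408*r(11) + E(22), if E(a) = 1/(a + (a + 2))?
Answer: -1238687/46 ≈ -26928.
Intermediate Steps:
E(a) = 1/(2 + 2*a) (E(a) = 1/(a + (2 + a)) = 1/(2 + 2*a))
r(J) = 6*J
-408*r(11) + E(22) = -2448*11 + 1/(2*(1 + 22)) = -408*66 + (1/2)/23 = -26928 + (1/2)*(1/23) = -26928 + 1/46 = -1238687/46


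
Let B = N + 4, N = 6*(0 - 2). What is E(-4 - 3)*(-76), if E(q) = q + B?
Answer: 1140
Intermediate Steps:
N = -12 (N = 6*(-2) = -12)
B = -8 (B = -12 + 4 = -8)
E(q) = -8 + q (E(q) = q - 8 = -8 + q)
E(-4 - 3)*(-76) = (-8 + (-4 - 3))*(-76) = (-8 - 7)*(-76) = -15*(-76) = 1140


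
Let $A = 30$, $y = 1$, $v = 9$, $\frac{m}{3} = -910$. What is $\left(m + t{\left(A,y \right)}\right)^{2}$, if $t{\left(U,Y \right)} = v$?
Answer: $7403841$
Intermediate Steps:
$m = -2730$ ($m = 3 \left(-910\right) = -2730$)
$t{\left(U,Y \right)} = 9$
$\left(m + t{\left(A,y \right)}\right)^{2} = \left(-2730 + 9\right)^{2} = \left(-2721\right)^{2} = 7403841$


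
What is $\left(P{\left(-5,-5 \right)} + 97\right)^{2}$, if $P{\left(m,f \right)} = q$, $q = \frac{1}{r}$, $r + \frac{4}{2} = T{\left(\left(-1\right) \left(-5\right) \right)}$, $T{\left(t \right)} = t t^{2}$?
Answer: $\frac{142372624}{15129} \approx 9410.6$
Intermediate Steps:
$T{\left(t \right)} = t^{3}$
$r = 123$ ($r = -2 + \left(\left(-1\right) \left(-5\right)\right)^{3} = -2 + 5^{3} = -2 + 125 = 123$)
$q = \frac{1}{123} \approx 0.0081301$
$P{\left(m,f \right)} = \frac{1}{123}$
$\left(P{\left(-5,-5 \right)} + 97\right)^{2} = \left(\frac{1}{123} + 97\right)^{2} = \left(\frac{11932}{123}\right)^{2} = \frac{142372624}{15129}$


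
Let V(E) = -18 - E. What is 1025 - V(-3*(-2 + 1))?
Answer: 1046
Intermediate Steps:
1025 - V(-3*(-2 + 1)) = 1025 - (-18 - (-3)*(-2 + 1)) = 1025 - (-18 - (-3)*(-1)) = 1025 - (-18 - 1*3) = 1025 - (-18 - 3) = 1025 - 1*(-21) = 1025 + 21 = 1046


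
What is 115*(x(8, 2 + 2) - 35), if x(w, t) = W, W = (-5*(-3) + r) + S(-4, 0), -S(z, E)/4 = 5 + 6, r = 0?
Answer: -7360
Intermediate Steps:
S(z, E) = -44 (S(z, E) = -4*(5 + 6) = -4*11 = -44)
W = -29 (W = (-5*(-3) + 0) - 44 = (15 + 0) - 44 = 15 - 44 = -29)
x(w, t) = -29
115*(x(8, 2 + 2) - 35) = 115*(-29 - 35) = 115*(-64) = -7360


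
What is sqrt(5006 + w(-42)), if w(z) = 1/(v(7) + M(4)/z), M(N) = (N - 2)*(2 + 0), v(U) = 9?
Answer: sqrt(175058741)/187 ≈ 70.754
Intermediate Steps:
M(N) = -4 + 2*N (M(N) = (-2 + N)*2 = -4 + 2*N)
w(z) = 1/(9 + 4/z) (w(z) = 1/(9 + (-4 + 2*4)/z) = 1/(9 + (-4 + 8)/z) = 1/(9 + 4/z))
sqrt(5006 + w(-42)) = sqrt(5006 - 42/(4 + 9*(-42))) = sqrt(5006 - 42/(4 - 378)) = sqrt(5006 - 42/(-374)) = sqrt(5006 - 42*(-1/374)) = sqrt(5006 + 21/187) = sqrt(936143/187) = sqrt(175058741)/187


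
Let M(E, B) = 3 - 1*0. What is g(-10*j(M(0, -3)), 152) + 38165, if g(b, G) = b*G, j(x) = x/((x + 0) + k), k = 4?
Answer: 262595/7 ≈ 37514.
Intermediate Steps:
M(E, B) = 3 (M(E, B) = 3 + 0 = 3)
j(x) = x/(4 + x) (j(x) = x/((x + 0) + 4) = x/(x + 4) = x/(4 + x))
g(b, G) = G*b
g(-10*j(M(0, -3)), 152) + 38165 = 152*(-30/(4 + 3)) + 38165 = 152*(-30/7) + 38165 = -4560/7 + 38165 = 262595/7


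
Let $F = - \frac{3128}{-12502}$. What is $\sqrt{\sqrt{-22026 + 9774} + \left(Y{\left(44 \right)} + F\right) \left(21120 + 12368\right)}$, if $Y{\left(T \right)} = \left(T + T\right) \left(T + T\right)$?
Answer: $\frac{\sqrt{206809985618496 + 1594898 i \sqrt{3063}}}{893} \approx 16104.0 + 0.0034367 i$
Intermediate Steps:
$Y{\left(T \right)} = 4 T^{2}$ ($Y{\left(T \right)} = 2 T 2 T = 4 T^{2}$)
$F = \frac{1564}{6251}$ ($F = \left(-3128\right) \left(- \frac{1}{12502}\right) = \frac{1564}{6251} \approx 0.2502$)
$\sqrt{\sqrt{-22026 + 9774} + \left(Y{\left(44 \right)} + F\right) \left(21120 + 12368\right)} = \sqrt{\sqrt{-22026 + 9774} + \left(4 \cdot 44^{2} + \frac{1564}{6251}\right) \left(21120 + 12368\right)} = \sqrt{\sqrt{-12252} + \left(4 \cdot 1936 + \frac{1564}{6251}\right) 33488} = \sqrt{2 i \sqrt{3063} + \left(7744 + \frac{1564}{6251}\right) 33488} = \sqrt{2 i \sqrt{3063} + \frac{48409308}{6251} \cdot 33488} = \sqrt{2 i \sqrt{3063} + \frac{231590129472}{893}} = \sqrt{\frac{231590129472}{893} + 2 i \sqrt{3063}}$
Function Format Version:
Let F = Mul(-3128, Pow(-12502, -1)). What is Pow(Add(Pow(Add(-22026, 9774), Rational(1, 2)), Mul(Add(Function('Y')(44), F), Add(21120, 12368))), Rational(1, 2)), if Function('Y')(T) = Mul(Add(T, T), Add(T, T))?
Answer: Mul(Rational(1, 893), Pow(Add(206809985618496, Mul(1594898, I, Pow(3063, Rational(1, 2)))), Rational(1, 2))) ≈ Add(16104., Mul(0.0034367, I))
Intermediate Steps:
Function('Y')(T) = Mul(4, Pow(T, 2)) (Function('Y')(T) = Mul(Mul(2, T), Mul(2, T)) = Mul(4, Pow(T, 2)))
F = Rational(1564, 6251) (F = Mul(-3128, Rational(-1, 12502)) = Rational(1564, 6251) ≈ 0.25020)
Pow(Add(Pow(Add(-22026, 9774), Rational(1, 2)), Mul(Add(Function('Y')(44), F), Add(21120, 12368))), Rational(1, 2)) = Pow(Add(Pow(Add(-22026, 9774), Rational(1, 2)), Mul(Add(Mul(4, Pow(44, 2)), Rational(1564, 6251)), Add(21120, 12368))), Rational(1, 2)) = Pow(Add(Pow(-12252, Rational(1, 2)), Mul(Add(Mul(4, 1936), Rational(1564, 6251)), 33488)), Rational(1, 2)) = Pow(Add(Mul(2, I, Pow(3063, Rational(1, 2))), Mul(Add(7744, Rational(1564, 6251)), 33488)), Rational(1, 2)) = Pow(Add(Mul(2, I, Pow(3063, Rational(1, 2))), Mul(Rational(48409308, 6251), 33488)), Rational(1, 2)) = Pow(Add(Mul(2, I, Pow(3063, Rational(1, 2))), Rational(231590129472, 893)), Rational(1, 2)) = Pow(Add(Rational(231590129472, 893), Mul(2, I, Pow(3063, Rational(1, 2)))), Rational(1, 2))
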